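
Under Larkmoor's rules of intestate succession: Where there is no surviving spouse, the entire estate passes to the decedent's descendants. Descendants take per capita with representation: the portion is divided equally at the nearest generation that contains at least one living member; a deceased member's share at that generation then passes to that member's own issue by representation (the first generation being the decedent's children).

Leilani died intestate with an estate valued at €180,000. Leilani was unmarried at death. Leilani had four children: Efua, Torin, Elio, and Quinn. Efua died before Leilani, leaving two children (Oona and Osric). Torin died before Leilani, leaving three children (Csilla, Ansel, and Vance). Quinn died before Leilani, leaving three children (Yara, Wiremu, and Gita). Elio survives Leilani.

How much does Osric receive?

Osric receives €22,500.

The entire €180,000 passes to the descendants.
That amount (€180,000) is divided into 4 shares of €45,000: Elio takes €45,000; Efua's €45,000 share passes to Efua's issue; Torin's €45,000 share passes to Torin's issue; Quinn's €45,000 share passes to Quinn's issue.
Efua's share (€45,000) is divided into 2 shares of €22,500: Oona and Osric each take €22,500.
Torin's share (€45,000) is divided into 3 shares of €15,000: Csilla, Ansel, and Vance each take €15,000.
Quinn's share (€45,000) is divided into 3 shares of €15,000: Yara, Wiremu, and Gita each take €15,000.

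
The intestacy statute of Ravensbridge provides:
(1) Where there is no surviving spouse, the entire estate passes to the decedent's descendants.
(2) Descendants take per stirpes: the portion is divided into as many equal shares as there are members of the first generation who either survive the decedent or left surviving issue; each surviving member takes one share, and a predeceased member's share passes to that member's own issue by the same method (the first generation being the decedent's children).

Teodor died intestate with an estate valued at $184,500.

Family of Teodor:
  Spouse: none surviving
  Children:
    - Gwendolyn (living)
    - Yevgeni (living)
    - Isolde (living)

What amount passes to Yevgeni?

The entire $184,500 passes to the descendants.
That amount ($184,500) is divided into 3 shares of $61,500: Gwendolyn, Yevgeni, and Isolde each take $61,500.

Yevgeni receives $61,500.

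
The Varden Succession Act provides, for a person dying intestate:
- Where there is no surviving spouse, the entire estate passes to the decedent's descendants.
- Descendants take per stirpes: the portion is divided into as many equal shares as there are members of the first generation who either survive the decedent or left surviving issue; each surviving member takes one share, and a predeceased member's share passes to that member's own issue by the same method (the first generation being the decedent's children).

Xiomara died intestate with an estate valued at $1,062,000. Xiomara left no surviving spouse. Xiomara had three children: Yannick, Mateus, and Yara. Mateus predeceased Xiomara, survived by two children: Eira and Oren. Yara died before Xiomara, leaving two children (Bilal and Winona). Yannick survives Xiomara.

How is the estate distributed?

Yannick: $354,000; Eira: $177,000; Oren: $177,000; Bilal: $177,000; Winona: $177,000

The entire $1,062,000 passes to the descendants.
That amount ($1,062,000) is divided into 3 shares of $354,000: Yannick takes $354,000; Mateus's $354,000 share passes to Mateus's issue; Yara's $354,000 share passes to Yara's issue.
Mateus's share ($354,000) is divided into 2 shares of $177,000: Eira and Oren each take $177,000.
Yara's share ($354,000) is divided into 2 shares of $177,000: Bilal and Winona each take $177,000.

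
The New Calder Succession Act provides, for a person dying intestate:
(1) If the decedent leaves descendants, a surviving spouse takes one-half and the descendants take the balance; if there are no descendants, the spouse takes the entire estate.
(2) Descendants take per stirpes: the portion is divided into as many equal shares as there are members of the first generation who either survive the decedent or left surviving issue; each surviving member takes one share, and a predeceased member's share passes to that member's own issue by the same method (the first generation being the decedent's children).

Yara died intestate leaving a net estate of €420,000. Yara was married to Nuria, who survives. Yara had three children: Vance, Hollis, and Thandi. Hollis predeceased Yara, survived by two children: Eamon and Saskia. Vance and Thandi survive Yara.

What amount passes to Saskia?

Nuria takes one-half of €420,000 = €210,000. The remaining €210,000 passes to the descendants.
The descendants' portion (€210,000) is divided into 3 shares of €70,000: Vance and Thandi each take €70,000; Hollis's €70,000 share passes to Hollis's issue.
Hollis's share (€70,000) is divided into 2 shares of €35,000: Eamon and Saskia each take €35,000.

Saskia receives €35,000.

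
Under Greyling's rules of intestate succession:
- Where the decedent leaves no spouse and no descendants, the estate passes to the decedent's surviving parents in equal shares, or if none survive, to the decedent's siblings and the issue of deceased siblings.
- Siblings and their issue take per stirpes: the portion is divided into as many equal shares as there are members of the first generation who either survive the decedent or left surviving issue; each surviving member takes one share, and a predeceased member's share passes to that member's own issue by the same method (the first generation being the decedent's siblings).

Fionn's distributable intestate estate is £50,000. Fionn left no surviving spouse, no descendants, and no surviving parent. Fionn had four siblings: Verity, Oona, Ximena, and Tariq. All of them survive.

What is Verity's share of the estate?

The entire £50,000 passes to the siblings and their issue.
That amount (£50,000) is divided into 4 shares of £12,500: Verity, Oona, Ximena, and Tariq each take £12,500.

Verity receives £12,500.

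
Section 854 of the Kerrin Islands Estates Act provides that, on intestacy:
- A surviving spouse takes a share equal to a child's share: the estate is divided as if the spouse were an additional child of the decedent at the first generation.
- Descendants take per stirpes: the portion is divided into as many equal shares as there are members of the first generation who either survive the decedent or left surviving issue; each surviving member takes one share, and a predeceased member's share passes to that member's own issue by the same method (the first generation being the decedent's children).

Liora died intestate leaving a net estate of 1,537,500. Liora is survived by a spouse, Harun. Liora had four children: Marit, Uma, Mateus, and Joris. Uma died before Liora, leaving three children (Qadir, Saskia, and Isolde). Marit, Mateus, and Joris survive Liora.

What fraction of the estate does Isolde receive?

The spouse counts as an additional share at the children's level, so there are 5 primary shares of 307,500. Harun takes one such share (307,500).
The children's combined portion (1,230,000) is divided into 4 shares of 307,500: Marit, Mateus, and Joris each take 307,500; Uma's 307,500 share passes to Uma's issue.
Uma's share (307,500) is divided into 3 shares of 102,500: Qadir, Saskia, and Isolde each take 102,500.

Isolde receives 1/15 of the estate.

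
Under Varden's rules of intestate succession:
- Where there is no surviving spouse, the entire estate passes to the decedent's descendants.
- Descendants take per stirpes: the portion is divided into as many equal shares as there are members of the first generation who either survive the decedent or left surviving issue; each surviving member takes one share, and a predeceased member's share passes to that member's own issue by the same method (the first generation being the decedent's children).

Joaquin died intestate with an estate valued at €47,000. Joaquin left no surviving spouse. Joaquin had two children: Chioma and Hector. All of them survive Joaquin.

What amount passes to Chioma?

Chioma receives €23,500.

The entire €47,000 passes to the descendants.
That amount (€47,000) is divided into 2 shares of €23,500: Chioma and Hector each take €23,500.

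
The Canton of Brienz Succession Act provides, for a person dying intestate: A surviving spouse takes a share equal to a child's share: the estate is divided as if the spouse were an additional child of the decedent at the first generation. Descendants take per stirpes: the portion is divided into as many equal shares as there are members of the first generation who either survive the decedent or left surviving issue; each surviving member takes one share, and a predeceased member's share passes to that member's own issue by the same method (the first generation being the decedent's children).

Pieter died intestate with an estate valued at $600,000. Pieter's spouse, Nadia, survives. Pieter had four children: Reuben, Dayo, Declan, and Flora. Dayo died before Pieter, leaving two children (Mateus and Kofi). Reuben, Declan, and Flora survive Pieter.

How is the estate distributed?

The spouse counts as an additional share at the children's level, so there are 5 primary shares of $120,000. Nadia takes one such share ($120,000).
The children's combined portion ($480,000) is divided into 4 shares of $120,000: Reuben, Declan, and Flora each take $120,000; Dayo's $120,000 share passes to Dayo's issue.
Dayo's share ($120,000) is divided into 2 shares of $60,000: Mateus and Kofi each take $60,000.

Nadia: $120,000; Reuben: $120,000; Mateus: $60,000; Kofi: $60,000; Declan: $120,000; Flora: $120,000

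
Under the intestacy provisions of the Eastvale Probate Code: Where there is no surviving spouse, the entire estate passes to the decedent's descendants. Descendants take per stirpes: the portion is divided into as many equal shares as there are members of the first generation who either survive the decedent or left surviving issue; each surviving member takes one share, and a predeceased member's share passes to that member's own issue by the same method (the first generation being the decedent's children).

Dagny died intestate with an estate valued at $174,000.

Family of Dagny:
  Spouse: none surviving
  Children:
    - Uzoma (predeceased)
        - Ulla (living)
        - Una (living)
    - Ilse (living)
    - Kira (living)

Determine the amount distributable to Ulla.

The entire $174,000 passes to the descendants.
That amount ($174,000) is divided into 3 shares of $58,000: Ilse and Kira each take $58,000; Uzoma's $58,000 share passes to Uzoma's issue.
Uzoma's share ($58,000) is divided into 2 shares of $29,000: Ulla and Una each take $29,000.

Ulla receives $29,000.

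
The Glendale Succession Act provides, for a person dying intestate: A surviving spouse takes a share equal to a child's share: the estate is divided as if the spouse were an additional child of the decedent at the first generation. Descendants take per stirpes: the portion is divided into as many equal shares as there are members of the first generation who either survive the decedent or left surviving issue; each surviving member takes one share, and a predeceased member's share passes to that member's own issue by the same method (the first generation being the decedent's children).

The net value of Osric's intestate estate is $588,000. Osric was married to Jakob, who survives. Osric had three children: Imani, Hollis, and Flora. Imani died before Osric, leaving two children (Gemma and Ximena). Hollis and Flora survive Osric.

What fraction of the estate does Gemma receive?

The spouse counts as an additional share at the children's level, so there are 4 primary shares of $147,000. Jakob takes one such share ($147,000).
The children's combined portion ($441,000) is divided into 3 shares of $147,000: Hollis and Flora each take $147,000; Imani's $147,000 share passes to Imani's issue.
Imani's share ($147,000) is divided into 2 shares of $73,500: Gemma and Ximena each take $73,500.

Gemma receives 1/8 of the estate.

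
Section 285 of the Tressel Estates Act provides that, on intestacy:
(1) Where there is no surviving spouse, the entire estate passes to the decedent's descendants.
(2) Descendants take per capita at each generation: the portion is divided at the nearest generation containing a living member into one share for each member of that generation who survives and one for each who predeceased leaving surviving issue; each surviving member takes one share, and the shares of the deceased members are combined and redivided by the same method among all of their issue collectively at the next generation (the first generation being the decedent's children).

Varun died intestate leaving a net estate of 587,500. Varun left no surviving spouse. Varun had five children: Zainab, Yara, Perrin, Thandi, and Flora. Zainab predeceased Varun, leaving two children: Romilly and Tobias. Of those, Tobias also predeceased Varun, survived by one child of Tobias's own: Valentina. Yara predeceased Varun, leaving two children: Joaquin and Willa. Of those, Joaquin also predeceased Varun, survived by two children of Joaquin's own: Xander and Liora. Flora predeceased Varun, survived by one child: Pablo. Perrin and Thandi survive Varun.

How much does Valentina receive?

The entire 587,500 passes to the descendants.
That amount (587,500) is divided at the children's generation into 5 shares of 117,500. Perrin and Thandi each take 117,500. The 3 shares of the deceased (Zainab, Yara, and Flora) are combined into a pool of 352,500.
That pool (352,500) is divided at the grandchildren's generation into 5 shares of 70,500. Romilly, Willa, and Pablo each take 70,500. The 2 shares of the deceased (Tobias and Joaquin) are combined into a pool of 141,000.
That pool (141,000) is divided at the great-grandchildren's generation equally among Valentina, Xander, and Liora: 47,000 each.

Valentina receives 47,000.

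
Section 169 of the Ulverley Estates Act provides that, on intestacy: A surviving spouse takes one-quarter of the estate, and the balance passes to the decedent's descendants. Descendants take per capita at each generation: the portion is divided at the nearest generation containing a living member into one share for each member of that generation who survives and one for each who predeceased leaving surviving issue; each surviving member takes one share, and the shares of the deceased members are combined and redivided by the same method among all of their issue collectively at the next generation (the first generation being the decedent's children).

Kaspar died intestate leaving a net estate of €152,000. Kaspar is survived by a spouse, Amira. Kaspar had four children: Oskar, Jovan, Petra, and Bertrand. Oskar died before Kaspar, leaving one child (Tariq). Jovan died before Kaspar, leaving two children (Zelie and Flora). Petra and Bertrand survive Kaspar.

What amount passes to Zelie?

Amira takes one-quarter of €152,000 = €38,000. The remaining €114,000 passes to the descendants.
The descendants' portion (€114,000) is divided at the children's generation into 4 shares of €28,500. Petra and Bertrand each take €28,500. The 2 shares of the deceased (Oskar and Jovan) are combined into a pool of €57,000.
That pool (€57,000) is divided at the grandchildren's generation equally among Tariq, Zelie, and Flora: €19,000 each.

Zelie receives €19,000.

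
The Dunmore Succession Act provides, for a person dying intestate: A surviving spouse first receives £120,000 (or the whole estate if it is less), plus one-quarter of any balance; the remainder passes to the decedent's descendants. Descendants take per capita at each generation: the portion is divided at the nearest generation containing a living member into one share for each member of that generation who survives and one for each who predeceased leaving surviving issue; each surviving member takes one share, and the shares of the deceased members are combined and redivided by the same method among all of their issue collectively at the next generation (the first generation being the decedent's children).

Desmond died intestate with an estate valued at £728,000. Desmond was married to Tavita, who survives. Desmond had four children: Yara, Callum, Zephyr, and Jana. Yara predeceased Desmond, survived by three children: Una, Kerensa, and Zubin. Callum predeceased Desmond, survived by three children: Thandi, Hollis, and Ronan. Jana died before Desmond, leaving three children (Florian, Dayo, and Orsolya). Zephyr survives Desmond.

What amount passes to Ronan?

Ronan receives £38,000.

Tavita first takes £120,000, leaving a balance of £608,000. Tavita then takes one-quarter of the balance (£152,000), for a total of £272,000. The remaining £456,000 passes to the descendants.
The descendants' portion (£456,000) is divided at the children's generation into 4 shares of £114,000. Zephyr takes £114,000. The 3 shares of the deceased (Yara, Callum, and Jana) are combined into a pool of £342,000.
That pool (£342,000) is divided at the grandchildren's generation equally among Una, Kerensa, Zubin, Thandi, Hollis, Ronan, Florian, Dayo, and Orsolya: £38,000 each.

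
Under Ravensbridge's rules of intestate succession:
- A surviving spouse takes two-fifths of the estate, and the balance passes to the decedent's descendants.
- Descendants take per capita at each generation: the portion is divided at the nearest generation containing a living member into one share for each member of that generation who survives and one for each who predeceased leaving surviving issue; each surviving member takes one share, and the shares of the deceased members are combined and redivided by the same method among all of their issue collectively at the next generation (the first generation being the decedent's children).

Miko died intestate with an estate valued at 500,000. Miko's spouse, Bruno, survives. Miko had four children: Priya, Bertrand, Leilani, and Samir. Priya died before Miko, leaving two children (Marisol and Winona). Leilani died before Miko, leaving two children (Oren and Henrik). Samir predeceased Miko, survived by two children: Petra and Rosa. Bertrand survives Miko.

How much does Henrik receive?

Bruno takes two-fifths of 500,000 = 200,000. The remaining 300,000 passes to the descendants.
The descendants' portion (300,000) is divided at the children's generation into 4 shares of 75,000. Bertrand takes 75,000. The 3 shares of the deceased (Priya, Leilani, and Samir) are combined into a pool of 225,000.
That pool (225,000) is divided at the grandchildren's generation equally among Marisol, Winona, Oren, Henrik, Petra, and Rosa: 37,500 each.

Henrik receives 37,500.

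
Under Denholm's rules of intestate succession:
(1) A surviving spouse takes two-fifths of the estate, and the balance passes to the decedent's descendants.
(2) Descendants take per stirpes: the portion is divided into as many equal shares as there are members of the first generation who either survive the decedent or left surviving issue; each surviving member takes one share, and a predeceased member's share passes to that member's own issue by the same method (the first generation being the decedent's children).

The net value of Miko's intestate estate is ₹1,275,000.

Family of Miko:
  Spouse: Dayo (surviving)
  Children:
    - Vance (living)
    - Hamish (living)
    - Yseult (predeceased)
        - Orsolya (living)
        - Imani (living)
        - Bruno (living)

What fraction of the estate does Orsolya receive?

Orsolya receives 1/15 of the estate.

Dayo takes two-fifths of ₹1,275,000 = ₹510,000. The remaining ₹765,000 passes to the descendants.
The descendants' portion (₹765,000) is divided into 3 shares of ₹255,000: Vance and Hamish each take ₹255,000; Yseult's ₹255,000 share passes to Yseult's issue.
Yseult's share (₹255,000) is divided into 3 shares of ₹85,000: Orsolya, Imani, and Bruno each take ₹85,000.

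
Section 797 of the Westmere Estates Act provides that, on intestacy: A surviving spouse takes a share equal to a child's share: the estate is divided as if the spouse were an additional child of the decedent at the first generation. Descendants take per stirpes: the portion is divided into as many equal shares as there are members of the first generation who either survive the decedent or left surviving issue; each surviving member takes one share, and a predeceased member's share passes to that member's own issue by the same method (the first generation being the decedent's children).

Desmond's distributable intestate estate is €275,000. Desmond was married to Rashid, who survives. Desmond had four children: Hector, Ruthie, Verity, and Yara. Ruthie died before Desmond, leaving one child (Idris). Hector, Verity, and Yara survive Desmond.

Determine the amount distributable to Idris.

The spouse counts as an additional share at the children's level, so there are 5 primary shares of €55,000. Rashid takes one such share (€55,000).
The children's combined portion (€220,000) is divided into 4 shares of €55,000: Hector, Verity, and Yara each take €55,000; Ruthie's €55,000 share passes to Ruthie's issue.
Ruthie's share (€55,000) passes entirely to Idris.

Idris receives €55,000.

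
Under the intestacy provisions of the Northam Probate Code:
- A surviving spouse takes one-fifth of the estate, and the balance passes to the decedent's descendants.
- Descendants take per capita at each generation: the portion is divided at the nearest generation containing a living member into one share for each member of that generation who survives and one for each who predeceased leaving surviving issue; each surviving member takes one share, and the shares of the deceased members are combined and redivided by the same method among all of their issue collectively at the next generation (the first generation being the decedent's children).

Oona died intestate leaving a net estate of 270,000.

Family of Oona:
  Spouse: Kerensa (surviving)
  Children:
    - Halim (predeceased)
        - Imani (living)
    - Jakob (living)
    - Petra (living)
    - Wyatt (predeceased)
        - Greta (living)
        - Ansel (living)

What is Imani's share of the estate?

Kerensa takes one-fifth of 270,000 = 54,000. The remaining 216,000 passes to the descendants.
The descendants' portion (216,000) is divided at the children's generation into 4 shares of 54,000. Jakob and Petra each take 54,000. The 2 shares of the deceased (Halim and Wyatt) are combined into a pool of 108,000.
That pool (108,000) is divided at the grandchildren's generation equally among Imani, Greta, and Ansel: 36,000 each.

Imani receives 36,000.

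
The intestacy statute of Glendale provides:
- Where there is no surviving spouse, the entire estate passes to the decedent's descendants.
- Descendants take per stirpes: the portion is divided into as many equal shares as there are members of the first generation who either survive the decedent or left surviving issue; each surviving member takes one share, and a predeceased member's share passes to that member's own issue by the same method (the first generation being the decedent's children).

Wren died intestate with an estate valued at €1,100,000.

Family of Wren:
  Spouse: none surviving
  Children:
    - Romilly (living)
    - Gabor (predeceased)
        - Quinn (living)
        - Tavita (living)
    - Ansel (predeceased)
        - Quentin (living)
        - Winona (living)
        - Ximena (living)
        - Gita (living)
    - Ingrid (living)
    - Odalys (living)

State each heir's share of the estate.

Romilly: €220,000; Quinn: €110,000; Tavita: €110,000; Quentin: €55,000; Winona: €55,000; Ximena: €55,000; Gita: €55,000; Ingrid: €220,000; Odalys: €220,000

The entire €1,100,000 passes to the descendants.
That amount (€1,100,000) is divided into 5 shares of €220,000: Romilly, Ingrid, and Odalys each take €220,000; Gabor's €220,000 share passes to Gabor's issue; Ansel's €220,000 share passes to Ansel's issue.
Gabor's share (€220,000) is divided into 2 shares of €110,000: Quinn and Tavita each take €110,000.
Ansel's share (€220,000) is divided into 4 shares of €55,000: Quentin, Winona, Ximena, and Gita each take €55,000.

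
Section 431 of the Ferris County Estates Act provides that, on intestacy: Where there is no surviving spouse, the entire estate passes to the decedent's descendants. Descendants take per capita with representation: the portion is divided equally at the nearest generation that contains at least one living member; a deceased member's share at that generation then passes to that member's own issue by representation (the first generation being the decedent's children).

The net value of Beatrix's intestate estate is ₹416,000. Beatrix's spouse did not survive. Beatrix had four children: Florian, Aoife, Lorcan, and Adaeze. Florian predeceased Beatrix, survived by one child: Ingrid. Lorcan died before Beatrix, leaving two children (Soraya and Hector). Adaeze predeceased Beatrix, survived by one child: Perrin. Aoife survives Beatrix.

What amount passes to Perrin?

The entire ₹416,000 passes to the descendants.
That amount (₹416,000) is divided into 4 shares of ₹104,000: Aoife takes ₹104,000; Florian's ₹104,000 share passes to Florian's issue; Lorcan's ₹104,000 share passes to Lorcan's issue; Adaeze's ₹104,000 share passes to Adaeze's issue.
Florian's share (₹104,000) passes entirely to Ingrid.
Lorcan's share (₹104,000) is divided into 2 shares of ₹52,000: Soraya and Hector each take ₹52,000.
Adaeze's share (₹104,000) passes entirely to Perrin.

Perrin receives ₹104,000.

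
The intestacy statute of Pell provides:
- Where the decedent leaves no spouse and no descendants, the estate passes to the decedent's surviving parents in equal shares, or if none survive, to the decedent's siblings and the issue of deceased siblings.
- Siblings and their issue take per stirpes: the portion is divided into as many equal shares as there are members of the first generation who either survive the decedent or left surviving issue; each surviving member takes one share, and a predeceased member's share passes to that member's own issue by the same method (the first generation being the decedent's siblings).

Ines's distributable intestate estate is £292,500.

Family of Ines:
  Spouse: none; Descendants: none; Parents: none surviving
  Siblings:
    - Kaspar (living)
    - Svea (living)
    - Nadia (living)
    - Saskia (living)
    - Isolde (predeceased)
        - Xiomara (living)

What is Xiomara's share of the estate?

The entire £292,500 passes to the siblings and their issue.
That amount (£292,500) is divided into 5 shares of £58,500: Kaspar, Svea, Nadia, and Saskia each take £58,500; Isolde's £58,500 share passes to Isolde's issue.
Isolde's share (£58,500) passes entirely to Xiomara.

Xiomara receives £58,500.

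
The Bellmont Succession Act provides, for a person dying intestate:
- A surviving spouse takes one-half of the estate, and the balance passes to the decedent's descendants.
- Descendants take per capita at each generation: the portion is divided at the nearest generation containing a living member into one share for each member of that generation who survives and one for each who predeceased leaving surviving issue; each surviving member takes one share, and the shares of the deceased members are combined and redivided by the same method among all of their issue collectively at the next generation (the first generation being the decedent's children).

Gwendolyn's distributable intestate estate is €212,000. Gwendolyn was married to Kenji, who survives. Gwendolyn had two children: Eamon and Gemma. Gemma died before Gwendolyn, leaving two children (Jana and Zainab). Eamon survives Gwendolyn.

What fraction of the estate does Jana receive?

Kenji takes one-half of €212,000 = €106,000. The remaining €106,000 passes to the descendants.
The descendants' portion (€106,000) is divided at the children's generation into 2 shares of €53,000. Eamon takes €53,000. The remaining share for the deceased Gemma (€53,000) is carried to the next generation.
That pool (€53,000) is divided at the grandchildren's generation equally among Jana and Zainab: €26,500 each.

Jana receives 1/8 of the estate.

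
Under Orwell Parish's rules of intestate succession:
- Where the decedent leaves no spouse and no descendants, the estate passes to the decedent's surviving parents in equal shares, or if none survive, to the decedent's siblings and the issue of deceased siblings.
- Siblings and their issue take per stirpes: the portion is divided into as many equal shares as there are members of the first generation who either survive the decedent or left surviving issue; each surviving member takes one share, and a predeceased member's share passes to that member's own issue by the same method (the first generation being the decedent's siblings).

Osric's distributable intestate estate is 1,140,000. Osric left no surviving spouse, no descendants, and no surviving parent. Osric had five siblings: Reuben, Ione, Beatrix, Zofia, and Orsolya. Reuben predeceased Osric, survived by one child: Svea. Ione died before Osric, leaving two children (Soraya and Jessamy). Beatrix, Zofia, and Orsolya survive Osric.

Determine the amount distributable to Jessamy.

The entire 1,140,000 passes to the siblings and their issue.
That amount (1,140,000) is divided into 5 shares of 228,000: Beatrix, Zofia, and Orsolya each take 228,000; Reuben's 228,000 share passes to Reuben's issue; Ione's 228,000 share passes to Ione's issue.
Reuben's share (228,000) passes entirely to Svea.
Ione's share (228,000) is divided into 2 shares of 114,000: Soraya and Jessamy each take 114,000.

Jessamy receives 114,000.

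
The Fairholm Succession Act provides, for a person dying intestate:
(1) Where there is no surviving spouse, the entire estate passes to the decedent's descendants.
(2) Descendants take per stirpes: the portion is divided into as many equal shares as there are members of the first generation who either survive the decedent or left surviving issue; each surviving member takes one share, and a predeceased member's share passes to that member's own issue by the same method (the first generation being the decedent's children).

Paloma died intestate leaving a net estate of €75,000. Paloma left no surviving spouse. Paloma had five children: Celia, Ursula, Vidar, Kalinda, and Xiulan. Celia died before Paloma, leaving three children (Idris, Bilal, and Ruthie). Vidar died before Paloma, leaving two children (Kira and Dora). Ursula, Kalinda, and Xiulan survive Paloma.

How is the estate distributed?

Idris: €5,000; Bilal: €5,000; Ruthie: €5,000; Ursula: €15,000; Kira: €7,500; Dora: €7,500; Kalinda: €15,000; Xiulan: €15,000

The entire €75,000 passes to the descendants.
That amount (€75,000) is divided into 5 shares of €15,000: Ursula, Kalinda, and Xiulan each take €15,000; Celia's €15,000 share passes to Celia's issue; Vidar's €15,000 share passes to Vidar's issue.
Celia's share (€15,000) is divided into 3 shares of €5,000: Idris, Bilal, and Ruthie each take €5,000.
Vidar's share (€15,000) is divided into 2 shares of €7,500: Kira and Dora each take €7,500.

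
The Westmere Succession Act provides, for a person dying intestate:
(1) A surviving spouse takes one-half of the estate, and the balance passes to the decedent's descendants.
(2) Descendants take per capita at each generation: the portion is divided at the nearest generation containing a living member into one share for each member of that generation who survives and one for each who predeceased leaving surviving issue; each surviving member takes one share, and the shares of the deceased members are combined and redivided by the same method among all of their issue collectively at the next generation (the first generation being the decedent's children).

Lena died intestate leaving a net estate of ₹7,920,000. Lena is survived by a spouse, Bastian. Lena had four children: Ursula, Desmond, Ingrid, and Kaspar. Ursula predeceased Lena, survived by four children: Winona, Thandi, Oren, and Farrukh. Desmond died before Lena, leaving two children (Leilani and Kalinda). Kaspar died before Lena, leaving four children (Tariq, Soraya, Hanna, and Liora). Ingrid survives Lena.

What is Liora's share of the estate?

Liora receives ₹297,000.

Bastian takes one-half of ₹7,920,000 = ₹3,960,000. The remaining ₹3,960,000 passes to the descendants.
The descendants' portion (₹3,960,000) is divided at the children's generation into 4 shares of ₹990,000. Ingrid takes ₹990,000. The 3 shares of the deceased (Ursula, Desmond, and Kaspar) are combined into a pool of ₹2,970,000.
That pool (₹2,970,000) is divided at the grandchildren's generation equally among Winona, Thandi, Oren, Farrukh, Leilani, Kalinda, Tariq, Soraya, Hanna, and Liora: ₹297,000 each.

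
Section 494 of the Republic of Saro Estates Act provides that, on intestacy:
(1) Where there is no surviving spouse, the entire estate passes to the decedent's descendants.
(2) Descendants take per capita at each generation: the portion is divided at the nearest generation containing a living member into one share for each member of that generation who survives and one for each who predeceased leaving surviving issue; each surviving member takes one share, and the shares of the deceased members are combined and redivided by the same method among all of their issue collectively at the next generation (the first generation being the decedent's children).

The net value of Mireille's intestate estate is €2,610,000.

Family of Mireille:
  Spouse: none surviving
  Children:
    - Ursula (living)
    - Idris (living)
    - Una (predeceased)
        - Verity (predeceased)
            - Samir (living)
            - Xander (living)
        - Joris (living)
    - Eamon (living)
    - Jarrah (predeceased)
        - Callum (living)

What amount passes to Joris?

The entire €2,610,000 passes to the descendants.
That amount (€2,610,000) is divided at the children's generation into 5 shares of €522,000. Ursula, Idris, and Eamon each take €522,000. The 2 shares of the deceased (Una and Jarrah) are combined into a pool of €1,044,000.
That pool (€1,044,000) is divided at the grandchildren's generation into 3 shares of €348,000. Joris and Callum each take €348,000. The remaining share for the deceased Verity (€348,000) is carried to the next generation.
That pool (€348,000) is divided at the great-grandchildren's generation equally among Samir and Xander: €174,000 each.

Joris receives €348,000.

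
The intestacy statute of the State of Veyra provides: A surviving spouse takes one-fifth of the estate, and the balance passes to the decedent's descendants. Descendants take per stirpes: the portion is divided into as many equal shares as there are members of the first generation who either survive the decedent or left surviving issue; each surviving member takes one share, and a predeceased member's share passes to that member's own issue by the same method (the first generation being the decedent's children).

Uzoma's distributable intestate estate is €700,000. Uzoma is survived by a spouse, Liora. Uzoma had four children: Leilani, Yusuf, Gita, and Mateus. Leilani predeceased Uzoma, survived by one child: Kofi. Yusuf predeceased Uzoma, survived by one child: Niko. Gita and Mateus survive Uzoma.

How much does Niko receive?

Liora takes one-fifth of €700,000 = €140,000. The remaining €560,000 passes to the descendants.
The descendants' portion (€560,000) is divided into 4 shares of €140,000: Gita and Mateus each take €140,000; Leilani's €140,000 share passes to Leilani's issue; Yusuf's €140,000 share passes to Yusuf's issue.
Leilani's share (€140,000) passes entirely to Kofi.
Yusuf's share (€140,000) passes entirely to Niko.

Niko receives €140,000.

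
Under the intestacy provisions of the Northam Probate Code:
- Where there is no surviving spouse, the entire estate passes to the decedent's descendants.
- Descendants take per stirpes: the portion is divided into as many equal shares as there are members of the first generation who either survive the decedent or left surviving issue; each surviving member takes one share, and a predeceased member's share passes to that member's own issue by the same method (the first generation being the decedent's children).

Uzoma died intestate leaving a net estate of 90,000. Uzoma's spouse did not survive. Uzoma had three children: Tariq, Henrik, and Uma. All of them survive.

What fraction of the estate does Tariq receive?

The entire 90,000 passes to the descendants.
That amount (90,000) is divided into 3 shares of 30,000: Tariq, Henrik, and Uma each take 30,000.

Tariq receives 1/3 of the estate.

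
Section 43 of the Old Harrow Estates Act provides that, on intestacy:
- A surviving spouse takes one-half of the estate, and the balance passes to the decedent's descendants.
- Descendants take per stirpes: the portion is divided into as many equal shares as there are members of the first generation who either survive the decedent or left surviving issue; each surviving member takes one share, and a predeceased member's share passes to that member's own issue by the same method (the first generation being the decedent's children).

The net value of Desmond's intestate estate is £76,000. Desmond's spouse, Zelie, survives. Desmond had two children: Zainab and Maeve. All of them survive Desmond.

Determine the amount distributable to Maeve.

Maeve receives £19,000.

Zelie takes one-half of £76,000 = £38,000. The remaining £38,000 passes to the descendants.
The descendants' portion (£38,000) is divided into 2 shares of £19,000: Zainab and Maeve each take £19,000.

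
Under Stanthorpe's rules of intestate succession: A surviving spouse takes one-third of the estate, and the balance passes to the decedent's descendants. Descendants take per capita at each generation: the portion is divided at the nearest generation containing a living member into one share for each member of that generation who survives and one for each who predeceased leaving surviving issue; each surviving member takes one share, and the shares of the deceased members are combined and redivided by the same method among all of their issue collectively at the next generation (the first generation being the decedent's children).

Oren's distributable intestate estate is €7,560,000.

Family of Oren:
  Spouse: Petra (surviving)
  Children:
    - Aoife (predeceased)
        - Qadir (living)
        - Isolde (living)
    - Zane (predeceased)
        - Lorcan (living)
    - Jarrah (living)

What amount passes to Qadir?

Petra takes one-third of €7,560,000 = €2,520,000. The remaining €5,040,000 passes to the descendants.
The descendants' portion (€5,040,000) is divided at the children's generation into 3 shares of €1,680,000. Jarrah takes €1,680,000. The 2 shares of the deceased (Aoife and Zane) are combined into a pool of €3,360,000.
That pool (€3,360,000) is divided at the grandchildren's generation equally among Qadir, Isolde, and Lorcan: €1,120,000 each.

Qadir receives €1,120,000.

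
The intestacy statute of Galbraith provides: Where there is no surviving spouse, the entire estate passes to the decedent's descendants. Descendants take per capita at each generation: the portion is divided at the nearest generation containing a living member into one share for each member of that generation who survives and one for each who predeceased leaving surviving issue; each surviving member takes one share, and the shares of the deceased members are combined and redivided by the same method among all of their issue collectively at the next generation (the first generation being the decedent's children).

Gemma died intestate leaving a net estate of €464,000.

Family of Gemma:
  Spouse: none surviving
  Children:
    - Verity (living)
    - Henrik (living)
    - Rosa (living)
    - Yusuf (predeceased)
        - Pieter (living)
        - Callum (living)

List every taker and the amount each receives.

Verity: €116,000; Henrik: €116,000; Rosa: €116,000; Pieter: €58,000; Callum: €58,000

The entire €464,000 passes to the descendants.
That amount (€464,000) is divided at the children's generation into 4 shares of €116,000. Verity, Henrik, and Rosa each take €116,000. The remaining share for the deceased Yusuf (€116,000) is carried to the next generation.
That pool (€116,000) is divided at the grandchildren's generation equally among Pieter and Callum: €58,000 each.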